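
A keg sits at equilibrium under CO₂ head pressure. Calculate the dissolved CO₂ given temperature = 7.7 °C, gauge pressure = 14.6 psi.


vols = (P + 14.695)·(0.01821 + 0.09011·e^(−0.04·T))
vols = (14.6 + 14.695)·(0.01821 + 0.09011·e^(−0.04·7.7))

2.4735 volumes


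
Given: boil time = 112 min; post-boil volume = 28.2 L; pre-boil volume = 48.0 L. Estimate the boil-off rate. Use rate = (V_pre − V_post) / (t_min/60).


rate = (48.0 − 28.2) / (112/60)

10.6071 L/hr


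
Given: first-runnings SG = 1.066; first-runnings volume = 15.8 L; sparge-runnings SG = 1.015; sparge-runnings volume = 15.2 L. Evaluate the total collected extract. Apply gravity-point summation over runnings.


total = Σ (SG_i − 1)·1000·V_i
first = (1.066 − 1)·1000·15.8 = 1042.8000
sparge = (1.015 − 1)·1000·15.2 = 228.0000
total = 1042.8000 + 228.0000

1270.8000 gravity·L


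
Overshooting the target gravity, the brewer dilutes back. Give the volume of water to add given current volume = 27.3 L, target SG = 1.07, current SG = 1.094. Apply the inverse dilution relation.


V_water = V·((SG_curr − 1)/(SG_target − 1) − 1)
V_water = 27.3·((1.094 − 1)/(1.07 − 1) − 1)

9.3600 L


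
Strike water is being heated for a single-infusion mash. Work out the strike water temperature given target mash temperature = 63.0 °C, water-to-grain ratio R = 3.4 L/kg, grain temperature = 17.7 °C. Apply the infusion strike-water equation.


T_strike = (0.41/R)·(T_mash − T_grain) + T_mash
T_strike = (0.41/3.4)·(63.0 − 17.7) + 63.0

68.4626 °C


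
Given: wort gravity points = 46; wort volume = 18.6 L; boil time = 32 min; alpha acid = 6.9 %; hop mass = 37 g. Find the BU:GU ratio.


U = 1.65·0.000125^(GP/1000)·(1−e^(−0.04t))/4.15;  IBU = (α/100)·m·U·1000/V;  BU:GU = IBU/GP
U = 1.65·0.000125^(46/1000)·(1−e^(−0.04·32))/4.15 = 0.1898
IBU = (6.9/100)·37·0.1898·1000/18.6 = 26.0583
BU:GU = 26.0583/46

0.5665


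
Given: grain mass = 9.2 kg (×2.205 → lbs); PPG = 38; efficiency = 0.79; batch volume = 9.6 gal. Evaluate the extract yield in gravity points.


points = lbs × PPG × eff / vol
lbs = 9.2 × 2.205 = 20.2860
points = 20.2860 × 38 × 0.79 / 9.6

63.4360 points


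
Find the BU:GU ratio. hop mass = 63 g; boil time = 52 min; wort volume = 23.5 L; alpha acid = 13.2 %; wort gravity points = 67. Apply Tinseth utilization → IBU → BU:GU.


U = 1.65·0.000125^(GP/1000)·(1−e^(−0.04t))/4.15;  IBU = (α/100)·m·U·1000/V;  BU:GU = IBU/GP
U = 1.65·0.000125^(67/1000)·(1−e^(−0.04·52))/4.15 = 0.1905
IBU = (13.2/100)·63·0.1905·1000/23.5 = 67.4246
BU:GU = 67.4246/67

1.0063


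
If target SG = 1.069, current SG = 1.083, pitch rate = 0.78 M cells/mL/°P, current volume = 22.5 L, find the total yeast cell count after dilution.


V_w = V·((SG_c−1)/(SG_t−1)−1);  °P = 259 − 259/SG_t;  cells = rate·(V+V_w)·°P
V_w = 22.5·((1.083−1)/(1.069−1)−1) = 4.5652
V_final = 22.5 + 4.5652 = 27.0652
°P = 259 − 259/1.069 = 16.7175
cells = 0.78·27.0652·16.7175

352.9208 billion cells


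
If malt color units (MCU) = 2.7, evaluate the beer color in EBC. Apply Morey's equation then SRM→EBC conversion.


SRM = 1.4922·MCU^0.6859;  EBC = SRM·1.97
SRM = 1.4922·2.7^0.6859 = 2.9492
EBC = 2.9492·1.97

5.8099 EBC


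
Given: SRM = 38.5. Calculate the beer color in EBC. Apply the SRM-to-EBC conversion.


EBC = SRM · 1.97
EBC = 38.5 · 1.97

75.8450 EBC


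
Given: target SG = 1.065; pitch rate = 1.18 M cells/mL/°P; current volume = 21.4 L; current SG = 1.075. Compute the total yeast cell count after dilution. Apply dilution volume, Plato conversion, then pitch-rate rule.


V_w = V·((SG_c−1)/(SG_t−1)−1);  °P = 259 − 259/SG_t;  cells = rate·(V+V_w)·°P
V_w = 21.4·((1.075−1)/(1.065−1)−1) = 3.2923
V_final = 21.4 + 3.2923 = 24.6923
°P = 259 − 259/1.065 = 15.8075
cells = 1.18·24.6923·15.8075

460.5823 billion cells


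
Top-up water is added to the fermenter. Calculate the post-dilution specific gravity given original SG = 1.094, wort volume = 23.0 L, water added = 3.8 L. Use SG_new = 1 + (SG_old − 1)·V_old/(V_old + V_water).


pts = (1.094 − 1)·1000·23.0/(23.0 + 3.8) = 80.6716
SG_new = 1 + 80.6716/1000

1.0807


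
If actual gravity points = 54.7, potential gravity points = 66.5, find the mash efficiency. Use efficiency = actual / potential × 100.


efficiency = 54.7 / 66.5 × 100

82.2556 %


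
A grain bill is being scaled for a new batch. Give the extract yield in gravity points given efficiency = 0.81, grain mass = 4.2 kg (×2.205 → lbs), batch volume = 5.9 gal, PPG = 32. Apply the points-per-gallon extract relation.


points = lbs × PPG × eff / vol
lbs = 4.2 × 2.205 = 9.2610
points = 9.2610 × 32 × 0.81 / 5.9

40.6856 points


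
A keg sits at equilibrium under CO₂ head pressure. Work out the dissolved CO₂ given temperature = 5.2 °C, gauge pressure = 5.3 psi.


vols = (P + 14.695)·(0.01821 + 0.09011·e^(−0.04·T))
vols = (5.3 + 14.695)·(0.01821 + 0.09011·e^(−0.04·5.2))

1.8275 volumes


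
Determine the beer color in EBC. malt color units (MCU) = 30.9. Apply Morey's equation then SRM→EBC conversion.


SRM = 1.4922·MCU^0.6859;  EBC = SRM·1.97
SRM = 1.4922·30.9^0.6859 = 15.6960
EBC = 15.6960·1.97

30.9212 EBC


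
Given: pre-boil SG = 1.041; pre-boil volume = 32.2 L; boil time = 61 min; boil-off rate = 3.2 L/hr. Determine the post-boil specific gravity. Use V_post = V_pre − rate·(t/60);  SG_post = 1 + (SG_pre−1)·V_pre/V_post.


V_post = 32.2 − 3.2·(61/60) = 28.9467
SG_post = 1 + (1.041 − 1)·32.2/28.9467

1.0456


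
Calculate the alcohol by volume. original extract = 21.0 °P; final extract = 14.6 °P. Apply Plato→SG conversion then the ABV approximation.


SG = 259/(259 − P);  ABV = (OG − FG)·131.25
OG = 259/(259 − 21.0) = 1.0882
FG = 259/(259 − 14.6) = 1.0597
ABV = (1.0882 − 1.0597)·131.25

3.7403 % ABV


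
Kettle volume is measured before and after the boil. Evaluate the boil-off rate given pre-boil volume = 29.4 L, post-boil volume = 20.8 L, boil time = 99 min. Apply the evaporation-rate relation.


rate = (V_pre − V_post) / (t_min/60)
rate = (29.4 − 20.8) / (99/60)

5.2121 L/hr


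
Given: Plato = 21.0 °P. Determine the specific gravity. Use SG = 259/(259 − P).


SG = 259/(259 − 21.0)

1.0882


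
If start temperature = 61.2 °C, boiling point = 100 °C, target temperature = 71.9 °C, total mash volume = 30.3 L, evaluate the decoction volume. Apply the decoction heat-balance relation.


V_dec = V_total·(T_target − T_start)/(T_boil − T_start)
V_dec = 30.3·(71.9 − 61.2)/(100 − 61.2)

8.3559 L


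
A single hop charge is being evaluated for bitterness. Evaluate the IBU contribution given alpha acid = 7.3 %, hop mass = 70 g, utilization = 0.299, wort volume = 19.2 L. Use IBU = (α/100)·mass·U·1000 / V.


IBU = (7.3/100)·70·0.299·1000 / 19.2

79.5776 IBU


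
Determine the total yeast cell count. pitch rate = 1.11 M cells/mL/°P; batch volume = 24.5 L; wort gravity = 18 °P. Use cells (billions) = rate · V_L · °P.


cells = 1.11 · 24.5 · 18

489.5100 billion cells


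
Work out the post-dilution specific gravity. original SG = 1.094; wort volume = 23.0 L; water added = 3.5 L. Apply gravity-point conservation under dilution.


SG_new = 1 + (SG_old − 1)·V_old/(V_old + V_water)
pts = (1.094 − 1)·1000·23.0/(23.0 + 3.5) = 81.5849
SG_new = 1 + 81.5849/1000

1.0816


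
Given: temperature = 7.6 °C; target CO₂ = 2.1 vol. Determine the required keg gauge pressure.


psi = vols/(0.01821 + 0.09011·e^(−0.04·T)) − 14.695
psi = 2.1/(0.01821 + 0.09011·e^(−0.04·7.6)) − 14.695

10.0988 psi


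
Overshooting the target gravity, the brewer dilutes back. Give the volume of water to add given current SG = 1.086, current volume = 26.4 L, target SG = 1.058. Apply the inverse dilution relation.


V_water = V·((SG_curr − 1)/(SG_target − 1) − 1)
V_water = 26.4·((1.086 − 1)/(1.058 − 1) − 1)

12.7448 L


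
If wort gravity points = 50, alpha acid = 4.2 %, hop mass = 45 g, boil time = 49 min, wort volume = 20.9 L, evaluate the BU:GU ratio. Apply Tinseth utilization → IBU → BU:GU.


U = 1.65·0.000125^(GP/1000)·(1−e^(−0.04t))/4.15;  IBU = (α/100)·m·U·1000/V;  BU:GU = IBU/GP
U = 1.65·0.000125^(50/1000)·(1−e^(−0.04·49))/4.15 = 0.2179
IBU = (4.2/100)·45·0.2179·1000/20.9 = 19.7089
BU:GU = 19.7089/50

0.3942


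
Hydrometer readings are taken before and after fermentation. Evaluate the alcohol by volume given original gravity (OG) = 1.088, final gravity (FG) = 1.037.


ABV = (OG − FG) · 131.25
ABV = (1.088 − 1.037) · 131.25

6.6938 % ABV


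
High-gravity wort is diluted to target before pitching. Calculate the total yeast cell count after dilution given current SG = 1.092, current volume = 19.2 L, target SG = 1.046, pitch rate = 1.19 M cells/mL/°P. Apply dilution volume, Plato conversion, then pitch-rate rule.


V_w = V·((SG_c−1)/(SG_t−1)−1);  °P = 259 − 259/SG_t;  cells = rate·(V+V_w)·°P
V_w = 19.2·((1.092−1)/(1.046−1)−1) = 19.2000
V_final = 19.2 + 19.2000 = 38.4000
°P = 259 − 259/1.046 = 11.3901
cells = 1.19·38.4000·11.3901

520.4801 billion cells


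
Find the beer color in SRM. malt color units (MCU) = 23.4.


SRM = 1.4922 · MCU^0.6859
SRM = 1.4922 · 23.4^0.6859

12.9710 SRM


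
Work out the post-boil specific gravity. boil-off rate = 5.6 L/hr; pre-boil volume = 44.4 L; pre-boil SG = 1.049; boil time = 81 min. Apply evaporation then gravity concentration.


V_post = V_pre − rate·(t/60);  SG_post = 1 + (SG_pre−1)·V_pre/V_post
V_post = 44.4 − 5.6·(81/60) = 36.8400
SG_post = 1 + (1.049 − 1)·44.4/36.8400

1.0591


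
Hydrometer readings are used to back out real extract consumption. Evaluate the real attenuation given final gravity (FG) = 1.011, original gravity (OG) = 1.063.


AA = (OG−FG)/(OG−1)·100;  RA = AA·0.8192
AA = (1.063 − 1.011)/(1.063 − 1)·100 = 82.5397
RA = 82.5397·0.8192

67.6165 %


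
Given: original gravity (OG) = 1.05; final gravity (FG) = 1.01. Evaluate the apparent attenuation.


AA = (OG − FG)/(OG − 1) · 100
AA = (1.05 − 1.01)/(1.05 − 1) · 100

80.0000 %


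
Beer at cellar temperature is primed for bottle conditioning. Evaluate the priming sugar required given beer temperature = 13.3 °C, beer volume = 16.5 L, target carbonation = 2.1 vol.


residual = 14.695·(0.01821 + 0.09011·e^(−0.04·T));  sugar = (target − residual)·4.0·V
residual = 14.695·(0.01821 + 0.09011·e^(−0.04·13.3)) = 1.0454
sugar = (2.1 − 1.0454)·4.0·16.5

69.6003 g


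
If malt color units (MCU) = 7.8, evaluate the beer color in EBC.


SRM = 1.4922·MCU^0.6859;  EBC = SRM·1.97
SRM = 1.4922·7.8^0.6859 = 6.1054
EBC = 6.1054·1.97

12.0277 EBC


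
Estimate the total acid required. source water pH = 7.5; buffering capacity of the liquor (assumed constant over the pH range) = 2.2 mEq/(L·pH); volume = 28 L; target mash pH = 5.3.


acid = buffering capacity · (pH_source − pH_target) · V
acid = 2.2 · (7.5 − 5.3) · 28

135.5200 mEq


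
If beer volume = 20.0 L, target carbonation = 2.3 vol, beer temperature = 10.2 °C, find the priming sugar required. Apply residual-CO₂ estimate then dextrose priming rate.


residual = 14.695·(0.01821 + 0.09011·e^(−0.04·T));  sugar = (target − residual)·4.0·V
residual = 14.695·(0.01821 + 0.09011·e^(−0.04·10.2)) = 1.1481
sugar = (2.3 − 1.1481)·4.0·20.0

92.1489 g


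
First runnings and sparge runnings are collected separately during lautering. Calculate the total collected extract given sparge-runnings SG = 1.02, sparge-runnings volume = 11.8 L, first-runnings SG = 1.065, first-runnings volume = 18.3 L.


total = Σ (SG_i − 1)·1000·V_i
first = (1.065 − 1)·1000·18.3 = 1189.5000
sparge = (1.02 − 1)·1000·11.8 = 236.0000
total = 1189.5000 + 236.0000

1425.5000 gravity·L


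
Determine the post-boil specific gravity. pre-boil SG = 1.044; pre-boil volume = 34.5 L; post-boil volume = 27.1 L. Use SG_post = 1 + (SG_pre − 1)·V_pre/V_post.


pts_pre = (1.044 − 1)·1000 = 44.0000
pts_post = 44.0000·34.5/27.1 = 56.0148
SG_post = 1 + 56.0148/1000

1.0560


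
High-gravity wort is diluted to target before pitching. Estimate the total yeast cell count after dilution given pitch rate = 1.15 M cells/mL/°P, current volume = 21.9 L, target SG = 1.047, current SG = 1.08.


V_w = V·((SG_c−1)/(SG_t−1)−1);  °P = 259 − 259/SG_t;  cells = rate·(V+V_w)·°P
V_w = 21.9·((1.08−1)/(1.047−1)−1) = 15.3766
V_final = 21.9 + 15.3766 = 37.2766
°P = 259 − 259/1.047 = 11.6266
cells = 1.15·37.2766·11.6266

498.4080 billion cells


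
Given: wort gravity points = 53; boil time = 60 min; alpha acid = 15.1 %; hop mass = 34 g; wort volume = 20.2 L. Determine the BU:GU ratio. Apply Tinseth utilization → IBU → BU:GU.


U = 1.65·0.000125^(GP/1000)·(1−e^(−0.04t))/4.15;  IBU = (α/100)·m·U·1000/V;  BU:GU = IBU/GP
U = 1.65·0.000125^(53/1000)·(1−e^(−0.04·60))/4.15 = 0.2245
IBU = (15.1/100)·34·0.2245·1000/20.2 = 57.0657
BU:GU = 57.0657/53

1.0767


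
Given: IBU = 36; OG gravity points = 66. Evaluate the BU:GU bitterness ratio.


BU:GU = IBU / OG_points
BU:GU = 36 / 66

0.5455


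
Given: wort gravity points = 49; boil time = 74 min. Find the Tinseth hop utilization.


U = 1.65·0.000125^(GP/1000) · (1 − e^(−0.04·t))/4.15
bigness = 1.65·0.000125^(49/1000) = 1.0623
boil_factor = (1 − e^(−0.04·74))/4.15 = 0.2285
U = 1.0623 · 0.2285

0.2427


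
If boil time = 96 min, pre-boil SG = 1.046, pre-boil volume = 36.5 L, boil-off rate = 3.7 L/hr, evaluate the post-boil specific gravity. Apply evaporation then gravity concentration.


V_post = V_pre − rate·(t/60);  SG_post = 1 + (SG_pre−1)·V_pre/V_post
V_post = 36.5 − 3.7·(96/60) = 30.5800
SG_post = 1 + (1.046 − 1)·36.5/30.5800

1.0549


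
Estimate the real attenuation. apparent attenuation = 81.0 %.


RA = AA · 0.8192
RA = 81.0 · 0.8192

66.3552 %


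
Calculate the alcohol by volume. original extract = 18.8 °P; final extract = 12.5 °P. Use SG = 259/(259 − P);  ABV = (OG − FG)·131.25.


OG = 259/(259 − 18.8) = 1.0783
FG = 259/(259 − 12.5) = 1.0507
ABV = (1.0783 − 1.0507)·131.25

3.6170 % ABV


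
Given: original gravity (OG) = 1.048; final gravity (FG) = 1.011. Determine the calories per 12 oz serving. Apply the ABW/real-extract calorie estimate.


ABW = (OG−FG)·131.25·0.79/FG;  °P = 259 − 259/SG (for OG→OE and FG→AE);  RE = 0.1808·OE + 0.8192·AE;  Cal = (6.9·ABW + 4·(RE−0.1))·FG·3.55
ABW = (1.048 − 1.011)·131.25·0.79/1.011 = 3.7947
OE = 259 − 259/1.048 = 11.8626 °P
AE = 259 − 259/1.011 = 2.8180 °P
RE = 0.1808·11.8626 + 0.8192·2.8180 = 4.4533 °P
Cal = (6.9·3.7947 + 4·(4.4533−0.1))·1.011·3.55

156.4699 kcal


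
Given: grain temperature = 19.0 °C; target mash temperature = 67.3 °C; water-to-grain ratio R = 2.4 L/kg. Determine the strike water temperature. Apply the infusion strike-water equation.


T_strike = (0.41/R)·(T_mash − T_grain) + T_mash
T_strike = (0.41/2.4)·(67.3 − 19.0) + 67.3

75.5512 °C


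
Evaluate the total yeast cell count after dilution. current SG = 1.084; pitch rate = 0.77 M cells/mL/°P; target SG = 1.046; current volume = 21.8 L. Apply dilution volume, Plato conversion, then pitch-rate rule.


V_w = V·((SG_c−1)/(SG_t−1)−1);  °P = 259 − 259/SG_t;  cells = rate·(V+V_w)·°P
V_w = 21.8·((1.084−1)/(1.046−1)−1) = 18.0087
V_final = 21.8 + 18.0087 = 39.8087
°P = 259 − 259/1.046 = 11.3901
cells = 0.77·39.8087·11.3901

349.1360 billion cells


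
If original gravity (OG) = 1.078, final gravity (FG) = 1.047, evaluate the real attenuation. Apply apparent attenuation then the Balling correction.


AA = (OG−FG)/(OG−1)·100;  RA = AA·0.8192
AA = (1.078 − 1.047)/(1.078 − 1)·100 = 39.7436
RA = 39.7436·0.8192

32.5579 %


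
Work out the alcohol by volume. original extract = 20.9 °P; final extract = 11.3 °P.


SG = 259/(259 − P);  ABV = (OG − FG)·131.25
OG = 259/(259 − 20.9) = 1.0878
FG = 259/(259 − 11.3) = 1.0456
ABV = (1.0878 − 1.0456)·131.25

5.5333 % ABV


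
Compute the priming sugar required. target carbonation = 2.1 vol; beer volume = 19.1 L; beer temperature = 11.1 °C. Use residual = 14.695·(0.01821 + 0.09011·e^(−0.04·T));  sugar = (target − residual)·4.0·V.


residual = 14.695·(0.01821 + 0.09011·e^(−0.04·11.1)) = 1.1170
sugar = (2.1 − 1.1170)·4.0·19.1

75.1010 g


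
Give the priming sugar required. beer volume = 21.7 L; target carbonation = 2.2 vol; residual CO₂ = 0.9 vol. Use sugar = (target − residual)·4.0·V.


sugar = (2.2 − 0.9)·4.0·21.7

112.8400 g


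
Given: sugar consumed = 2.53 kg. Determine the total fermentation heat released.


Q = m_sugar · 590 kJ/kg
Q = 2.53 · 590

1492.7000 kJ


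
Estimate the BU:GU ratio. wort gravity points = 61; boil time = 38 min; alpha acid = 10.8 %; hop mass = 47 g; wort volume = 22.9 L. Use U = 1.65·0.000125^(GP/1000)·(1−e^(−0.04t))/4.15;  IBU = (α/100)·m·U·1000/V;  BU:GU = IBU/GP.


U = 1.65·0.000125^(61/1000)·(1−e^(−0.04·38))/4.15 = 0.1795
IBU = (10.8/100)·47·0.1795·1000/22.9 = 39.7965
BU:GU = 39.7965/61

0.6524


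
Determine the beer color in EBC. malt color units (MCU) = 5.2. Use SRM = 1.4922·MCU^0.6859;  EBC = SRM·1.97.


SRM = 1.4922·5.2^0.6859 = 4.6231
EBC = 4.6231·1.97

9.1075 EBC


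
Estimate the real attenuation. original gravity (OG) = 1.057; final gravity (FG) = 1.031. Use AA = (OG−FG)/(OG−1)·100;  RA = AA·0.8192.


AA = (1.057 − 1.031)/(1.057 − 1)·100 = 45.6140
RA = 45.6140·0.8192

37.3670 %


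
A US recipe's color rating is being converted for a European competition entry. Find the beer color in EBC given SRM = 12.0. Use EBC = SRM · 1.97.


EBC = 12.0 · 1.97

23.6400 EBC


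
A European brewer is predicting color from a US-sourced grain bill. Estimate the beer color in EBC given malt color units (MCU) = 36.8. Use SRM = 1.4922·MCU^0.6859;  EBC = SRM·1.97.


SRM = 1.4922·36.8^0.6859 = 17.6947
EBC = 17.6947·1.97

34.8585 EBC


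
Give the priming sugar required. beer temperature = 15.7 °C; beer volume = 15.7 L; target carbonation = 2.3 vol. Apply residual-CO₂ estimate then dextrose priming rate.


residual = 14.695·(0.01821 + 0.09011·e^(−0.04·T));  sugar = (target − residual)·4.0·V
residual = 14.695·(0.01821 + 0.09011·e^(−0.04·15.7)) = 0.9742
sugar = (2.3 − 0.9742)·4.0·15.7

83.2572 g


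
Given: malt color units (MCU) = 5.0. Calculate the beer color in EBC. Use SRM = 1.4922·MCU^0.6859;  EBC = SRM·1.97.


SRM = 1.4922·5.0^0.6859 = 4.5004
EBC = 4.5004·1.97

8.8658 EBC


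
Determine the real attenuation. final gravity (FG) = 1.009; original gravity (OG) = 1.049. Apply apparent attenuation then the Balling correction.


AA = (OG−FG)/(OG−1)·100;  RA = AA·0.8192
AA = (1.049 − 1.009)/(1.049 − 1)·100 = 81.6327
RA = 81.6327·0.8192

66.8735 %


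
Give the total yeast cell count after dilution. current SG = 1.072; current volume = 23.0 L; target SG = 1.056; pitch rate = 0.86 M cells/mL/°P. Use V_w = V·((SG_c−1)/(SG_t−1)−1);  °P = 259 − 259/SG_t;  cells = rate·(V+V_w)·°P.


V_w = 23.0·((1.072−1)/(1.056−1)−1) = 6.5714
V_final = 23.0 + 6.5714 = 29.5714
°P = 259 − 259/1.056 = 13.7348
cells = 0.86·29.5714·13.7348

349.2968 billion cells


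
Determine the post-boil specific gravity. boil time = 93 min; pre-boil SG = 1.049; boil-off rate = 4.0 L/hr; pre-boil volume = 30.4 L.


V_post = V_pre − rate·(t/60);  SG_post = 1 + (SG_pre−1)·V_pre/V_post
V_post = 30.4 − 4.0·(93/60) = 24.2000
SG_post = 1 + (1.049 − 1)·30.4/24.2000

1.0616


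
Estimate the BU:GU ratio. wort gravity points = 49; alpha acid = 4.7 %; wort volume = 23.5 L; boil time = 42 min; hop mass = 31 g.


U = 1.65·0.000125^(GP/1000)·(1−e^(−0.04t))/4.15;  IBU = (α/100)·m·U·1000/V;  BU:GU = IBU/GP
U = 1.65·0.000125^(49/1000)·(1−e^(−0.04·42))/4.15 = 0.2083
IBU = (4.7/100)·31·0.2083·1000/23.5 = 12.9122
BU:GU = 12.9122/49

0.2635


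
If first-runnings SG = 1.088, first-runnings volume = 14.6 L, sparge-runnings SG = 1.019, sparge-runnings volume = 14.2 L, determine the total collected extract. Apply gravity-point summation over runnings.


total = Σ (SG_i − 1)·1000·V_i
first = (1.088 − 1)·1000·14.6 = 1284.8000
sparge = (1.019 − 1)·1000·14.2 = 269.8000
total = 1284.8000 + 269.8000

1554.6000 gravity·L


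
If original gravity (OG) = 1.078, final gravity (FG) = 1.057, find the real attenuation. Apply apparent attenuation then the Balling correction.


AA = (OG−FG)/(OG−1)·100;  RA = AA·0.8192
AA = (1.078 − 1.057)/(1.078 − 1)·100 = 26.9231
RA = 26.9231·0.8192

22.0554 %


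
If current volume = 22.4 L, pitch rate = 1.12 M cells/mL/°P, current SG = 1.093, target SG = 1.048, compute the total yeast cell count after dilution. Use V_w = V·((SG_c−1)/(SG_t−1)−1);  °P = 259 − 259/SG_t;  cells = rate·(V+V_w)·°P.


V_w = 22.4·((1.093−1)/(1.048−1)−1) = 21.0000
V_final = 22.4 + 21.0000 = 43.4000
°P = 259 − 259/1.048 = 11.8626
cells = 1.12·43.4000·11.8626

576.6170 billion cells


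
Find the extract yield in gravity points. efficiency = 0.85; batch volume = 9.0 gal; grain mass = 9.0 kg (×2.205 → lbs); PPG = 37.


points = lbs × PPG × eff / vol
lbs = 9.0 × 2.205 = 19.8450
points = 19.8450 × 37 × 0.85 / 9.0

69.3472 points


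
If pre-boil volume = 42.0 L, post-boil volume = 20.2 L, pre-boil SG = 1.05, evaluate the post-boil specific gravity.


SG_post = 1 + (SG_pre − 1)·V_pre/V_post
pts_pre = (1.05 − 1)·1000 = 50.0000
pts_post = 50.0000·42.0/20.2 = 103.9604
SG_post = 1 + 103.9604/1000

1.1040


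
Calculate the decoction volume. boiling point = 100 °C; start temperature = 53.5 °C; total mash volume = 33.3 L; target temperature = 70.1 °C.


V_dec = V_total·(T_target − T_start)/(T_boil − T_start)
V_dec = 33.3·(70.1 − 53.5)/(100 − 53.5)

11.8877 L


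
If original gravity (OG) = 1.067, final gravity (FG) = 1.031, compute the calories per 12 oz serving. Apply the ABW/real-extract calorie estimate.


ABW = (OG−FG)·131.25·0.79/FG;  °P = 259 − 259/SG (for OG→OE and FG→AE);  RE = 0.1808·OE + 0.8192·AE;  Cal = (6.9·ABW + 4·(RE−0.1))·FG·3.55
ABW = (1.067 − 1.031)·131.25·0.79/1.031 = 3.6205
OE = 259 − 259/1.067 = 16.2634 °P
AE = 259 − 259/1.031 = 7.7876 °P
RE = 0.1808·16.2634 + 0.8192·7.7876 = 9.3200 °P
Cal = (6.9·3.6205 + 4·(9.3200−0.1))·1.031·3.55

226.4164 kcal


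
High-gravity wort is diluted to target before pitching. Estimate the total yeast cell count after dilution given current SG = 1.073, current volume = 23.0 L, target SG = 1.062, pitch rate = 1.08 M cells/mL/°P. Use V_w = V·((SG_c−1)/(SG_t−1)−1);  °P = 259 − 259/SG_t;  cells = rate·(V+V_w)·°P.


V_w = 23.0·((1.073−1)/(1.062−1)−1) = 4.0806
V_final = 23.0 + 4.0806 = 27.0806
°P = 259 − 259/1.062 = 15.1205
cells = 1.08·27.0806·15.1205

442.2315 billion cells


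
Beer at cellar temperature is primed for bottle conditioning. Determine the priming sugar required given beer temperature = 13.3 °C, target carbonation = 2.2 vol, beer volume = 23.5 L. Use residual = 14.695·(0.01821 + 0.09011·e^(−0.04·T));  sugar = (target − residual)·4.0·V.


residual = 14.695·(0.01821 + 0.09011·e^(−0.04·13.3)) = 1.0454
sugar = (2.2 − 1.0454)·4.0·23.5

108.5277 g


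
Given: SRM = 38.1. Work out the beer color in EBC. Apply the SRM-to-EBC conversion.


EBC = SRM · 1.97
EBC = 38.1 · 1.97

75.0570 EBC


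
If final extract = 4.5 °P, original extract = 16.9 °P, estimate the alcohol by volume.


SG = 259/(259 − P);  ABV = (OG − FG)·131.25
OG = 259/(259 − 16.9) = 1.0698
FG = 259/(259 − 4.5) = 1.0177
ABV = (1.0698 − 1.0177)·131.25

6.8413 % ABV


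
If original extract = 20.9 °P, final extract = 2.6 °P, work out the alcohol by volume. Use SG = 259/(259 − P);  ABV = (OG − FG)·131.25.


OG = 259/(259 − 20.9) = 1.0878
FG = 259/(259 − 2.6) = 1.0101
ABV = (1.0878 − 1.0101)·131.25

10.1900 % ABV


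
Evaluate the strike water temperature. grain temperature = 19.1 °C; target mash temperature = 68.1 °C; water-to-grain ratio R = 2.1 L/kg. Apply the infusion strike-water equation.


T_strike = (0.41/R)·(T_mash − T_grain) + T_mash
T_strike = (0.41/2.1)·(68.1 − 19.1) + 68.1

77.6667 °C


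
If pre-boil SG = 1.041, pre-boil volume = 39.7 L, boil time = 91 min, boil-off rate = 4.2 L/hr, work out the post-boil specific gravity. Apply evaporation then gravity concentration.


V_post = V_pre − rate·(t/60);  SG_post = 1 + (SG_pre−1)·V_pre/V_post
V_post = 39.7 − 4.2·(91/60) = 33.3300
SG_post = 1 + (1.041 − 1)·39.7/33.3300

1.0488


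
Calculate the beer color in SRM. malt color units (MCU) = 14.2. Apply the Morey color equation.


SRM = 1.4922 · MCU^0.6859
SRM = 1.4922 · 14.2^0.6859

9.2083 SRM


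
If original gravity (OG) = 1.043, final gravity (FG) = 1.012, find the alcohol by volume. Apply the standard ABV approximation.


ABV = (OG − FG) · 131.25
ABV = (1.043 − 1.012) · 131.25

4.0687 % ABV


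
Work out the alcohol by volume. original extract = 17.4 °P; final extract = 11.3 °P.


SG = 259/(259 − P);  ABV = (OG − FG)·131.25
OG = 259/(259 − 17.4) = 1.0720
FG = 259/(259 − 11.3) = 1.0456
ABV = (1.0720 − 1.0456)·131.25

3.4650 % ABV


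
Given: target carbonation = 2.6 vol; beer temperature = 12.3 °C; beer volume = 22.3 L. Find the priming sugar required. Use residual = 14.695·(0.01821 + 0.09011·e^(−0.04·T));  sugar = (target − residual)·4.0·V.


residual = 14.695·(0.01821 + 0.09011·e^(−0.04·12.3)) = 1.0772
sugar = (2.6 − 1.0772)·4.0·22.3

135.8343 g


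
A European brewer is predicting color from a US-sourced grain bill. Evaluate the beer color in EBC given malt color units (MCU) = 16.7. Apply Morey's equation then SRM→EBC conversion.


SRM = 1.4922·MCU^0.6859;  EBC = SRM·1.97
SRM = 1.4922·16.7^0.6859 = 10.2917
EBC = 10.2917·1.97

20.2747 EBC


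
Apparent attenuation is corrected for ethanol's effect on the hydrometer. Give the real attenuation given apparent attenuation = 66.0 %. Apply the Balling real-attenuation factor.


RA = AA · 0.8192
RA = 66.0 · 0.8192

54.0672 %


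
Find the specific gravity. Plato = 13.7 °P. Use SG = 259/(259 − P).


SG = 259/(259 − 13.7)

1.0558


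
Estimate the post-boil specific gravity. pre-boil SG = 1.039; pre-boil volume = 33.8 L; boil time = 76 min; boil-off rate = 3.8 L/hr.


V_post = V_pre − rate·(t/60);  SG_post = 1 + (SG_pre−1)·V_pre/V_post
V_post = 33.8 − 3.8·(76/60) = 28.9867
SG_post = 1 + (1.039 − 1)·33.8/28.9867

1.0455


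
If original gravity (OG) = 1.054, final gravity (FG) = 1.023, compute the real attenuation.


AA = (OG−FG)/(OG−1)·100;  RA = AA·0.8192
AA = (1.054 − 1.023)/(1.054 − 1)·100 = 57.4074
RA = 57.4074·0.8192

47.0281 %


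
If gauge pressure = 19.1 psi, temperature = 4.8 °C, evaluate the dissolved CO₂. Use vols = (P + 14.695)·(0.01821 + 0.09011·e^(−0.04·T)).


vols = (19.1 + 14.695)·(0.01821 + 0.09011·e^(−0.04·4.8))

3.1287 volumes


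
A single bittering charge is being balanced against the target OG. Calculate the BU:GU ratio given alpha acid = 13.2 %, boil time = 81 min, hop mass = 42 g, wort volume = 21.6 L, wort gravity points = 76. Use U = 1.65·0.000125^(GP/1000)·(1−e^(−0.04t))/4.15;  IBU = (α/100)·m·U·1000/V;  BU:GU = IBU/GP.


U = 1.65·0.000125^(76/1000)·(1−e^(−0.04·81))/4.15 = 0.1930
IBU = (13.2/100)·42·0.1930·1000/21.6 = 49.5245
BU:GU = 49.5245/76

0.6516


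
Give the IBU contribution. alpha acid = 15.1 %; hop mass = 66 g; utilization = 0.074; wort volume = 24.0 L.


IBU = (α/100)·mass·U·1000 / V
IBU = (15.1/100)·66·0.074·1000 / 24.0

30.7285 IBU


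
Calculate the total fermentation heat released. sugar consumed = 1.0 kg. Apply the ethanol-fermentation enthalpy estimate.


Q = m_sugar · 590 kJ/kg
Q = 1.0 · 590

590.0000 kJ


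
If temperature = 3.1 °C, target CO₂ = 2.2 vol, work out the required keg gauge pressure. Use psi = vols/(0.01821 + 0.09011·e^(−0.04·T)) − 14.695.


psi = 2.2/(0.01821 + 0.09011·e^(−0.04·3.1)) − 14.695

7.7973 psi


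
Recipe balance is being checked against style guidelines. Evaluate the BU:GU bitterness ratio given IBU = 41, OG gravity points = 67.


BU:GU = IBU / OG_points
BU:GU = 41 / 67

0.6119


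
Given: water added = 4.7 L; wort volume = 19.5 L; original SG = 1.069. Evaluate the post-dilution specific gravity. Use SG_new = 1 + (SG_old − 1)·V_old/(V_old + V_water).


pts = (1.069 − 1)·1000·19.5/(19.5 + 4.7) = 55.5992
SG_new = 1 + 55.5992/1000

1.0556


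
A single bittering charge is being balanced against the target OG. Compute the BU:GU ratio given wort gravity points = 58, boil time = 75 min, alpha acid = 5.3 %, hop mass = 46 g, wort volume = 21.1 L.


U = 1.65·0.000125^(GP/1000)·(1−e^(−0.04t))/4.15;  IBU = (α/100)·m·U·1000/V;  BU:GU = IBU/GP
U = 1.65·0.000125^(58/1000)·(1−e^(−0.04·75))/4.15 = 0.2243
IBU = (5.3/100)·46·0.2243·1000/21.1 = 25.9196
BU:GU = 25.9196/58

0.4469


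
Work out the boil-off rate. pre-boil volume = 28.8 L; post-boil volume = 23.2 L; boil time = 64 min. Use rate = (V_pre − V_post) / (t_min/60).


rate = (28.8 − 23.2) / (64/60)

5.2500 L/hr


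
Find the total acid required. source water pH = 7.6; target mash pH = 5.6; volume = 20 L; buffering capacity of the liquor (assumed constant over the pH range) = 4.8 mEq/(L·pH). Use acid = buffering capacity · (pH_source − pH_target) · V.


acid = 4.8 · (7.6 − 5.6) · 20

192.0000 mEq


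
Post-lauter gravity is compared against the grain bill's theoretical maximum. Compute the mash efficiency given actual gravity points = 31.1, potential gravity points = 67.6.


efficiency = actual / potential × 100
efficiency = 31.1 / 67.6 × 100

46.0059 %


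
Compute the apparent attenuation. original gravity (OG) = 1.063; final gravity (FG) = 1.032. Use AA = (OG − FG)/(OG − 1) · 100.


AA = (1.063 − 1.032)/(1.063 − 1) · 100

49.2063 %


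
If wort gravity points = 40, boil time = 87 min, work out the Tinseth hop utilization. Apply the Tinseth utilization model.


U = 1.65·0.000125^(GP/1000) · (1 − e^(−0.04·t))/4.15
bigness = 1.65·0.000125^(40/1000) = 1.1518
boil_factor = (1 − e^(−0.04·87))/4.15 = 0.2335
U = 1.1518 · 0.2335

0.2690


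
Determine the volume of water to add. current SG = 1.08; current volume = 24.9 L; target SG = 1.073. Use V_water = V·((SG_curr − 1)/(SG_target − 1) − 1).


V_water = 24.9·((1.08 − 1)/(1.073 − 1) − 1)

2.3877 L


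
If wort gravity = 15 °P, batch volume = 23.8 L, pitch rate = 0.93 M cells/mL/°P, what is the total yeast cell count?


cells (billions) = rate · V_L · °P
cells = 0.93 · 23.8 · 15

332.0100 billion cells


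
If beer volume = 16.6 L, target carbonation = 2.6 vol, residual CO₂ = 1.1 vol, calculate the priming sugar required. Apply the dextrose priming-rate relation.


sugar = (target − residual)·4.0·V
sugar = (2.6 − 1.1)·4.0·16.6

99.6000 g


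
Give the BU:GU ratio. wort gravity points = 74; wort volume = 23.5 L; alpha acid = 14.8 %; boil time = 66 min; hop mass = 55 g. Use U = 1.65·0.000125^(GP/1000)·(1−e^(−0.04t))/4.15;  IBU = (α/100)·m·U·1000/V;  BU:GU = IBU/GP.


U = 1.65·0.000125^(74/1000)·(1−e^(−0.04·66))/4.15 = 0.1899
IBU = (14.8/100)·55·0.1899·1000/23.5 = 65.7674
BU:GU = 65.7674/74

0.8887


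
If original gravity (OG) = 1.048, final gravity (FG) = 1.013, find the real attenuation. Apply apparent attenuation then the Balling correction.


AA = (OG−FG)/(OG−1)·100;  RA = AA·0.8192
AA = (1.048 − 1.013)/(1.048 − 1)·100 = 72.9167
RA = 72.9167·0.8192

59.7333 %


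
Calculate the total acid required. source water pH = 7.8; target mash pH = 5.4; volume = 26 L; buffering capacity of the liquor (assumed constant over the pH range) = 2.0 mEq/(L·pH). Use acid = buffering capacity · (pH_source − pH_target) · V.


acid = 2.0 · (7.8 − 5.4) · 26

124.8000 mEq


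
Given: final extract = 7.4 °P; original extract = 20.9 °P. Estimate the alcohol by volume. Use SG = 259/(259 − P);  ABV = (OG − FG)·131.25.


OG = 259/(259 − 20.9) = 1.0878
FG = 259/(259 − 7.4) = 1.0294
ABV = (1.0878 − 1.0294)·131.25

7.6606 % ABV


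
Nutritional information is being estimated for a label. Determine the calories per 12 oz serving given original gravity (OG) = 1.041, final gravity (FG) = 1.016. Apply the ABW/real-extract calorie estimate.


ABW = (OG−FG)·131.25·0.79/FG;  °P = 259 − 259/SG (for OG→OE and FG→AE);  RE = 0.1808·OE + 0.8192·AE;  Cal = (6.9·ABW + 4·(RE−0.1))·FG·3.55
ABW = (1.041 − 1.016)·131.25·0.79/1.016 = 2.5514
OE = 259 − 259/1.041 = 10.2008 °P
AE = 259 − 259/1.016 = 4.0787 °P
RE = 0.1808·10.2008 + 0.8192·4.0787 = 5.1856 °P
Cal = (6.9·2.5514 + 4·(5.1856−0.1))·1.016·3.55

136.8666 kcal


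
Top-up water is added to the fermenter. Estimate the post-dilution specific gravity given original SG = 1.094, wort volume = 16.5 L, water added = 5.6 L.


SG_new = 1 + (SG_old − 1)·V_old/(V_old + V_water)
pts = (1.094 − 1)·1000·16.5/(16.5 + 5.6) = 70.1810
SG_new = 1 + 70.1810/1000

1.0702


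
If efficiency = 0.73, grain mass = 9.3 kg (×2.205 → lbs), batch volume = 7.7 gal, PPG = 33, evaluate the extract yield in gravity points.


points = lbs × PPG × eff / vol
lbs = 9.3 × 2.205 = 20.5065
points = 20.5065 × 33 × 0.73 / 7.7

64.1561 points


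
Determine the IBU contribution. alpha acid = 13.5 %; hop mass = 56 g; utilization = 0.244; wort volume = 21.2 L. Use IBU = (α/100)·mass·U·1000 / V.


IBU = (13.5/100)·56·0.244·1000 / 21.2

87.0113 IBU


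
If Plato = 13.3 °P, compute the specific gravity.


SG = 259/(259 − P)
SG = 259/(259 − 13.3)

1.0541


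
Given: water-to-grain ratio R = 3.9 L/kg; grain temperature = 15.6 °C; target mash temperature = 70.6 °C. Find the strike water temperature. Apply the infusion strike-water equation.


T_strike = (0.41/R)·(T_mash − T_grain) + T_mash
T_strike = (0.41/3.9)·(70.6 − 15.6) + 70.6

76.3821 °C


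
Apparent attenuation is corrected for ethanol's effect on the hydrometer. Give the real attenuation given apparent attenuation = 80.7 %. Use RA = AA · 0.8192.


RA = 80.7 · 0.8192

66.1094 %


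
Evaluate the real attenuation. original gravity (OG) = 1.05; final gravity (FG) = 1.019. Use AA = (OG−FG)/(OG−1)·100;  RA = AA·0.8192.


AA = (1.05 − 1.019)/(1.05 − 1)·100 = 62.0000
RA = 62.0000·0.8192

50.7904 %


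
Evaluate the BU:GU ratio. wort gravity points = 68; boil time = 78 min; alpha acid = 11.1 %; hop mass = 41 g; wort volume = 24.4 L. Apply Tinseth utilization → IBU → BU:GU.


U = 1.65·0.000125^(GP/1000)·(1−e^(−0.04t))/4.15;  IBU = (α/100)·m·U·1000/V;  BU:GU = IBU/GP
U = 1.65·0.000125^(68/1000)·(1−e^(−0.04·78))/4.15 = 0.2063
IBU = (11.1/100)·41·0.2063·1000/24.4 = 38.4706
BU:GU = 38.4706/68

0.5657


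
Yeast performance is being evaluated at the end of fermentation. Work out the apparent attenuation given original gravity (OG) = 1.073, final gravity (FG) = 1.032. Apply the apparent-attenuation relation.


AA = (OG − FG)/(OG − 1) · 100
AA = (1.073 − 1.032)/(1.073 − 1) · 100

56.1644 %


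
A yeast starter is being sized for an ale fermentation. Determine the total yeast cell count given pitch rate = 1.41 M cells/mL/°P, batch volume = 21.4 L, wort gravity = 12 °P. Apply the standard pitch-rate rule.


cells (billions) = rate · V_L · °P
cells = 1.41 · 21.4 · 12

362.0880 billion cells


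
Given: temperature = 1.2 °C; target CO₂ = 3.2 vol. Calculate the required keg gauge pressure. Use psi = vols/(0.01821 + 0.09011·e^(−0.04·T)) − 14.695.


psi = 3.2/(0.01821 + 0.09011·e^(−0.04·1.2)) − 14.695

16.0456 psi


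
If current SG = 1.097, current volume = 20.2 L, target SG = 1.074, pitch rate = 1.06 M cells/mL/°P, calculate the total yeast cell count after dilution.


V_w = V·((SG_c−1)/(SG_t−1)−1);  °P = 259 − 259/SG_t;  cells = rate·(V+V_w)·°P
V_w = 20.2·((1.097−1)/(1.074−1)−1) = 6.2784
V_final = 20.2 + 6.2784 = 26.4784
°P = 259 − 259/1.074 = 17.8454
cells = 1.06·26.4784·17.8454

500.8693 billion cells


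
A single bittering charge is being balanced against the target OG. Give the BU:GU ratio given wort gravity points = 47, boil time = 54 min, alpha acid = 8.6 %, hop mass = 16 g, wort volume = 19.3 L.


U = 1.65·0.000125^(GP/1000)·(1−e^(−0.04t))/4.15;  IBU = (α/100)·m·U·1000/V;  BU:GU = IBU/GP
U = 1.65·0.000125^(47/1000)·(1−e^(−0.04·54))/4.15 = 0.2306
IBU = (8.6/100)·16·0.2306·1000/19.3 = 16.4375
BU:GU = 16.4375/47

0.3497


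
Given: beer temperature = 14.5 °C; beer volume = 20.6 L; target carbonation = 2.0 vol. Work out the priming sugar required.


residual = 14.695·(0.01821 + 0.09011·e^(−0.04·T));  sugar = (target − residual)·4.0·V
residual = 14.695·(0.01821 + 0.09011·e^(−0.04·14.5)) = 1.0090
sugar = (2.0 − 1.0090)·4.0·20.6

81.6588 g


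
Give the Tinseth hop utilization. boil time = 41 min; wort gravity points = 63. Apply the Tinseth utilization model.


U = 1.65·0.000125^(GP/1000) · (1 − e^(−0.04·t))/4.15
bigness = 1.65·0.000125^(63/1000) = 0.9367
boil_factor = (1 − e^(−0.04·41))/4.15 = 0.1942
U = 0.9367 · 0.1942

0.1819


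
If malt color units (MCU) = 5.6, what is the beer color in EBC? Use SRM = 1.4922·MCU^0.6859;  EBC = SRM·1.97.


SRM = 1.4922·5.6^0.6859 = 4.8642
EBC = 4.8642·1.97

9.5824 EBC


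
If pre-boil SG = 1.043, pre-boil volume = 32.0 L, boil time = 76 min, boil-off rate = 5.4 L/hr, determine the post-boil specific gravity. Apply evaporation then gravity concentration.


V_post = V_pre − rate·(t/60);  SG_post = 1 + (SG_pre−1)·V_pre/V_post
V_post = 32.0 − 5.4·(76/60) = 25.1600
SG_post = 1 + (1.043 − 1)·32.0/25.1600

1.0547


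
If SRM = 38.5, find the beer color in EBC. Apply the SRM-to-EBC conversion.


EBC = SRM · 1.97
EBC = 38.5 · 1.97

75.8450 EBC


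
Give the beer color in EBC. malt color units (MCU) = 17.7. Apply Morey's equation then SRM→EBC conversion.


SRM = 1.4922·MCU^0.6859;  EBC = SRM·1.97
SRM = 1.4922·17.7^0.6859 = 10.7106
EBC = 10.7106·1.97

21.0998 EBC


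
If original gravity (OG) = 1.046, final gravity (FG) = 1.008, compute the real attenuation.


AA = (OG−FG)/(OG−1)·100;  RA = AA·0.8192
AA = (1.046 − 1.008)/(1.046 − 1)·100 = 82.6087
RA = 82.6087·0.8192

67.6730 %


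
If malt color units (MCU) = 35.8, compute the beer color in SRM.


SRM = 1.4922 · MCU^0.6859
SRM = 1.4922 · 35.8^0.6859

17.3634 SRM


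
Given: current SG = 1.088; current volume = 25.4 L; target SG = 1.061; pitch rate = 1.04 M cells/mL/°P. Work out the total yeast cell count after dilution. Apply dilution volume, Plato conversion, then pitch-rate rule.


V_w = V·((SG_c−1)/(SG_t−1)−1);  °P = 259 − 259/SG_t;  cells = rate·(V+V_w)·°P
V_w = 25.4·((1.088−1)/(1.061−1)−1) = 11.2426
V_final = 25.4 + 11.2426 = 36.6426
°P = 259 − 259/1.061 = 14.8907
cells = 1.04·36.6426·14.8907

567.4585 billion cells


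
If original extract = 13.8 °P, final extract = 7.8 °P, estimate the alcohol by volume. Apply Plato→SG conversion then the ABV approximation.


SG = 259/(259 − P);  ABV = (OG − FG)·131.25
OG = 259/(259 − 13.8) = 1.0563
FG = 259/(259 − 7.8) = 1.0311
ABV = (1.0563 − 1.0311)·131.25

3.3114 % ABV
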